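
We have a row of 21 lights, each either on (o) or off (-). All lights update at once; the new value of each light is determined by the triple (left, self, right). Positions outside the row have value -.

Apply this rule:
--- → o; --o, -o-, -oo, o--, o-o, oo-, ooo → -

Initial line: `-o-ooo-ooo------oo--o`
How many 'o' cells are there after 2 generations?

15

-----------oooo------
oooooooooo------ooooo
count of o: 15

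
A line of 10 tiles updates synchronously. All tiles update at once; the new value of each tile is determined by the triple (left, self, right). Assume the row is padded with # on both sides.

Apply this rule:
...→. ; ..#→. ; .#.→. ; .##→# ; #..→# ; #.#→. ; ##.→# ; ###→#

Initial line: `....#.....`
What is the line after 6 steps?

step 1: #....#....
step 2: ##....#...
step 3: ###....#..
step 4: ####....#.
step 5: #####.....
step 6: ######....

######....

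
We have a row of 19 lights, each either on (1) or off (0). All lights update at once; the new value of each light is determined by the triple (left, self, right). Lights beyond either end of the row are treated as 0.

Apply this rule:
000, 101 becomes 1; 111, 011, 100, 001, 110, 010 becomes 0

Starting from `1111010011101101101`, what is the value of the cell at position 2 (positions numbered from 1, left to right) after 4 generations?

generation 1: 0000100000010010010
generation 2: 1110001111000000000
generation 3: 0000100000011111111
generation 4: 1110001111000000000
position 2 holds 1

1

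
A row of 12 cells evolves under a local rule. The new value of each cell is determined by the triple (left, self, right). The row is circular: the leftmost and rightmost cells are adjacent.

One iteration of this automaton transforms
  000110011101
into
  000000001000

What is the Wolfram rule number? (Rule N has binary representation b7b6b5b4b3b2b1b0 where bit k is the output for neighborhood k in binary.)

128

position 8: 111 → 1  (bit 7 = 1)
position 4: 110 → 0  (bit 6 = 0)
position 10: 101 → 0  (bit 5 = 0)
position 0: 100 → 0  (bit 4 = 0)
position 3: 011 → 0  (bit 3 = 0)
position 11: 010 → 0  (bit 2 = 0)
position 2: 001 → 0  (bit 1 = 0)
position 1: 000 → 0  (bit 0 = 0)
bits b7..b0 = 10000000 = 128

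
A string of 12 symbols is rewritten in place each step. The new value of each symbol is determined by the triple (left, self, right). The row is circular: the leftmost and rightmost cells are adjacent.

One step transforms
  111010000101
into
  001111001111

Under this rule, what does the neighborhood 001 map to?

1

At position 8 the neighborhood is 001; the next row has 1 there.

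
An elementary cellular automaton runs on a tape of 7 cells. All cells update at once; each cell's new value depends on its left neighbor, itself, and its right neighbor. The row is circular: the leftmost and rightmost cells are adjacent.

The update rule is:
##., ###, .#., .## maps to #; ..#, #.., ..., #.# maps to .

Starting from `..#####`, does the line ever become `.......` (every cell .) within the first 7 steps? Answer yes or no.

no

..#####  (fixed point — unchanged through step 7)
step 7 is ..#####, still not uniform .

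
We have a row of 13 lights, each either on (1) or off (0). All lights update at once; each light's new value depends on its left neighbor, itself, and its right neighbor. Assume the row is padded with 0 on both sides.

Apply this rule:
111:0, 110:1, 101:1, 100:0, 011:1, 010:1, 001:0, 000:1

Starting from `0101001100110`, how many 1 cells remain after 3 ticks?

0111001100110
0101001100110  (repeats tick 0; period 2)
tick 3: 0111001100110
count of 1: 7

7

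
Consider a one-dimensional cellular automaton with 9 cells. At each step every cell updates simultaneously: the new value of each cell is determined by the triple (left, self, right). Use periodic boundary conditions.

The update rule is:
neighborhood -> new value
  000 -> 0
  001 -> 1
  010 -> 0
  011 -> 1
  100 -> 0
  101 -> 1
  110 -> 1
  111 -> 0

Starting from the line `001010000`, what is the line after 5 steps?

010100000
101000000
010000001
100000010
000000101

000000101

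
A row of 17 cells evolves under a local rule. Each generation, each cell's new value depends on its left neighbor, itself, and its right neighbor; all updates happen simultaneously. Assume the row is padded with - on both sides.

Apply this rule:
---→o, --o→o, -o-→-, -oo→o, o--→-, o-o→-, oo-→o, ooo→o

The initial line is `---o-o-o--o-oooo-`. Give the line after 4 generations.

ooo------o--oooo-
ooo-ooooo--ooooo-
ooo-ooooo-oooooo-
ooo-ooooo-oooooo-

ooo-ooooo-oooooo-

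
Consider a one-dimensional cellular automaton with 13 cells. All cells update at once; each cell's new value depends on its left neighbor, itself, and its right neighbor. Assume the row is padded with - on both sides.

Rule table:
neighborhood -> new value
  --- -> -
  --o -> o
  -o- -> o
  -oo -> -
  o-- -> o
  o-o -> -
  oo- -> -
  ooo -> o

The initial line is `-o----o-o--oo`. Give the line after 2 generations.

ooo--oo-ooo--
-o-oo----o-o-

-o-oo----o-o-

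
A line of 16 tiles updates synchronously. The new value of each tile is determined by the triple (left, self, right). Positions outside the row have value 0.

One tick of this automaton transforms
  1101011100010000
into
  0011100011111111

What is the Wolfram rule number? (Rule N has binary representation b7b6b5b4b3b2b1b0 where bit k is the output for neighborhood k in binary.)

position 6: 111 → 0  (bit 7 = 0)
position 1: 110 → 0  (bit 6 = 0)
position 2: 101 → 1  (bit 5 = 1)
position 8: 100 → 1  (bit 4 = 1)
position 0: 011 → 0  (bit 3 = 0)
position 3: 010 → 1  (bit 2 = 1)
position 10: 001 → 1  (bit 1 = 1)
position 9: 000 → 1  (bit 0 = 1)
bits b7..b0 = 00110111 = 55

55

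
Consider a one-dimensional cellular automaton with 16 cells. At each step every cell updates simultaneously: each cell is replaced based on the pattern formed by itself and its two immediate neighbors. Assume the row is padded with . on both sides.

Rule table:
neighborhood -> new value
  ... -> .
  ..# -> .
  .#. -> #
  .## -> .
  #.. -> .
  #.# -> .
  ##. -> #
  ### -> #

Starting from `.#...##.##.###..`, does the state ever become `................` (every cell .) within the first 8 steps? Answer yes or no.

no

.#....#..#..##..
.#....#..#...#..
.#....#..#...#..  (fixed point — unchanged through step 8)
step 8 is .#....#..#...#.., still not uniform .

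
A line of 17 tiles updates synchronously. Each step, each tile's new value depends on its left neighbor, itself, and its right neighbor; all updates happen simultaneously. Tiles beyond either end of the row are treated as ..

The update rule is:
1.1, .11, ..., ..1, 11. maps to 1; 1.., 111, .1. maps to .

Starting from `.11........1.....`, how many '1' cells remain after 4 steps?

11

111.1111111..1111
1.111.....1.11..1
.11.1.1111.111.1.
1111.11..111.11..
count of 1: 11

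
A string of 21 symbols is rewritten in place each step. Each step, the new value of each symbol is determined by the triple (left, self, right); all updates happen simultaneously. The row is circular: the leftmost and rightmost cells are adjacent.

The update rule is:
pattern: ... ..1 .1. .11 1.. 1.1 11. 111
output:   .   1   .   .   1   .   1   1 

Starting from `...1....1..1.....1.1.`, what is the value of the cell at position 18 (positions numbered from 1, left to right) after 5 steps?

step 1: ..1.1..1.11.1...1...1
step 2: 11...11...1..1.1.1.1.
step 3: .11.1.11.1.11........
step 4: 1.1....1....11.......
step 5: ...1..1.1..1.11.....1
position 18 holds .

.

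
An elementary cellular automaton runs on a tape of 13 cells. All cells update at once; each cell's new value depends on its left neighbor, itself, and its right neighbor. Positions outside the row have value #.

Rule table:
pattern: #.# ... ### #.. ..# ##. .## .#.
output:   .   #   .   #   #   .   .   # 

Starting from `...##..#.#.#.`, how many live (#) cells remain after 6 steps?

step 1: ###..###.#.#.
step 2: ...##....#.#.
step 3: ###..#####.#.
step 4: ...##......#.
step 5: ###..#######.
step 6: ...##........
count of #: 2

2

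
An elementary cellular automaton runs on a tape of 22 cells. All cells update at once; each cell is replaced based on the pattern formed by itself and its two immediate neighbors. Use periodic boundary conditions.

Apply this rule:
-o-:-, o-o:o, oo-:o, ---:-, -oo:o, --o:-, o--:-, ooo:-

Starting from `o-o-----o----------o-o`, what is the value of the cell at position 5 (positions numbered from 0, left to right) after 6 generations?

oo------------------oo
-o------------------o-
----------------------
----------------------  (fixed point — unchanged through generation 6)
position 5 holds -

-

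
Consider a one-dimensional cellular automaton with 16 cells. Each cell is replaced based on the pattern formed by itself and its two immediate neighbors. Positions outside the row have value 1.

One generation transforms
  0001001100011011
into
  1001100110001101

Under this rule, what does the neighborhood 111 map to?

1

At position 15 the neighborhood is 111; the next row has 1 there.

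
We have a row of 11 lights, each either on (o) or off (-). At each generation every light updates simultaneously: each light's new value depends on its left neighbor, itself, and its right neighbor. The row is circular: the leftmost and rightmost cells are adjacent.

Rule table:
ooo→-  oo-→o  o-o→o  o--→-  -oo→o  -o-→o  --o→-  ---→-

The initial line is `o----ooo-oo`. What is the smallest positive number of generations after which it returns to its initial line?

o----o-ooo-
o----ooo-oo

2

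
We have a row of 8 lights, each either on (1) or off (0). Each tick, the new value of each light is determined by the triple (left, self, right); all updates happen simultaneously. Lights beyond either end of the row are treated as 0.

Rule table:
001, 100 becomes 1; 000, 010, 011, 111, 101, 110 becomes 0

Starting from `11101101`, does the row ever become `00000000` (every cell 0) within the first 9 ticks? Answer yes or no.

00000000
all cells are 0 at tick 1

yes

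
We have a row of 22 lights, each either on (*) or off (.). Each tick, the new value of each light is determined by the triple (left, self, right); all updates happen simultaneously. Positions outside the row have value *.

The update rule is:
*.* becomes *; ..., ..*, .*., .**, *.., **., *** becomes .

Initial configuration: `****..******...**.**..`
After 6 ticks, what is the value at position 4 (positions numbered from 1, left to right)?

.

.................*....
......................
......................  (fixed point — unchanged through tick 6)
position 4 holds .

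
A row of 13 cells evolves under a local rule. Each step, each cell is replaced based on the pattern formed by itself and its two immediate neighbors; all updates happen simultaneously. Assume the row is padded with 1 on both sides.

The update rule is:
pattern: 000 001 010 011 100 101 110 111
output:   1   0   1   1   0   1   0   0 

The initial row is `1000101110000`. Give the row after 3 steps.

0010111000110
0011100010101
0010001011111

0010001011111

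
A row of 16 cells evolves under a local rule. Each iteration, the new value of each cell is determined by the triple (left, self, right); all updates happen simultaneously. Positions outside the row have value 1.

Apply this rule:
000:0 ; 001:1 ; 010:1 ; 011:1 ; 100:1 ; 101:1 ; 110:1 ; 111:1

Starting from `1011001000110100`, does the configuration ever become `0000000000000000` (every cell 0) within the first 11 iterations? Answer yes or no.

no

iteration 1: 1111111101111111
iteration 2: 1111111111111111
iteration 3: 1111111111111111  (fixed point — unchanged through iteration 11)
iteration 11 is 1111111111111111, still not uniform 0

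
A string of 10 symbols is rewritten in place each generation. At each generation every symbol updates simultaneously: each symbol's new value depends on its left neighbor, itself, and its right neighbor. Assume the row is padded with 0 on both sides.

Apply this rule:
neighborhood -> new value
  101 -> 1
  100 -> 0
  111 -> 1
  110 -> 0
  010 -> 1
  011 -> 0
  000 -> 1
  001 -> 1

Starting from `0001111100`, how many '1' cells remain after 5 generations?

1110111001
0101010011
1111110100
0111101101
1011010011
count of 1: 6

6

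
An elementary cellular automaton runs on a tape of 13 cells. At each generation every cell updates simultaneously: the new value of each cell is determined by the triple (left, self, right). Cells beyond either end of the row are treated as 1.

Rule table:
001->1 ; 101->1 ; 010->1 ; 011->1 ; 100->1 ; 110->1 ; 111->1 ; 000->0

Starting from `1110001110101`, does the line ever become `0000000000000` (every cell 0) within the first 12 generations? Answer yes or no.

generation 1: 1111011111111
generation 2: 1111111111111
generation 3: 1111111111111  (fixed point — unchanged through generation 12)
generation 12 is 1111111111111, still not uniform 0

no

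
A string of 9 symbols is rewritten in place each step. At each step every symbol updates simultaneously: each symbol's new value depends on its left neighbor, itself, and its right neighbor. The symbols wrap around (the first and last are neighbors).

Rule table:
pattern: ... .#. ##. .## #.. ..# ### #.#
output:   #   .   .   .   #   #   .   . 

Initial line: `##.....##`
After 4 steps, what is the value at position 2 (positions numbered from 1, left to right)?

..#####..
##.....##  (repeats step 0; period 2)
step 4: ##.....##
position 2 holds #

#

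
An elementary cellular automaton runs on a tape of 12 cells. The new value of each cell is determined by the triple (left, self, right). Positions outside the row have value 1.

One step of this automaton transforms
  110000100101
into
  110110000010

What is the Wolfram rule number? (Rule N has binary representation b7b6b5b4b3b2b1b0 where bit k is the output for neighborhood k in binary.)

position 0: 111 → 1  (bit 7 = 1)
position 1: 110 → 1  (bit 6 = 1)
position 10: 101 → 1  (bit 5 = 1)
position 2: 100 → 0  (bit 4 = 0)
position 11: 011 → 0  (bit 3 = 0)
position 6: 010 → 0  (bit 2 = 0)
position 5: 001 → 0  (bit 1 = 0)
position 3: 000 → 1  (bit 0 = 1)
bits b7..b0 = 11100001 = 225

225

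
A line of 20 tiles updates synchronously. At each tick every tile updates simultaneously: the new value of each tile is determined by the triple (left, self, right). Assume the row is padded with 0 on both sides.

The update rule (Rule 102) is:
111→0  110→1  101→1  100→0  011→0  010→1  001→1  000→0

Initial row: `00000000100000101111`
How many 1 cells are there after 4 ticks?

tick 1: 00000001100001110001
tick 2: 00000010100010010011
tick 3: 00000111100110110101
tick 4: 00001000101011011111
count of 1: 10

10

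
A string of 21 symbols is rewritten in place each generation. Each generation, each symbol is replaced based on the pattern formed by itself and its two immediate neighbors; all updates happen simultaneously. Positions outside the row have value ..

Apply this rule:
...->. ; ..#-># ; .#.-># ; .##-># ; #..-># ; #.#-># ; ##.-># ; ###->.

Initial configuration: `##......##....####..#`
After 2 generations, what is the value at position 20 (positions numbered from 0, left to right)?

generation 1: ###....####..##..####
generation 2: #.##..##..########..#
position 20 holds #

#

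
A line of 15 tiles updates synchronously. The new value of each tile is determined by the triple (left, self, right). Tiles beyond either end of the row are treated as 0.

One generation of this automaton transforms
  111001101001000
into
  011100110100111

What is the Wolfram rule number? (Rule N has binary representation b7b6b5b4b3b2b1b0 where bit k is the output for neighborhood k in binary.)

241

position 1: 111 → 1  (bit 7 = 1)
position 2: 110 → 1  (bit 6 = 1)
position 7: 101 → 1  (bit 5 = 1)
position 3: 100 → 1  (bit 4 = 1)
position 0: 011 → 0  (bit 3 = 0)
position 8: 010 → 0  (bit 2 = 0)
position 4: 001 → 0  (bit 1 = 0)
position 13: 000 → 1  (bit 0 = 1)
bits b7..b0 = 11110001 = 241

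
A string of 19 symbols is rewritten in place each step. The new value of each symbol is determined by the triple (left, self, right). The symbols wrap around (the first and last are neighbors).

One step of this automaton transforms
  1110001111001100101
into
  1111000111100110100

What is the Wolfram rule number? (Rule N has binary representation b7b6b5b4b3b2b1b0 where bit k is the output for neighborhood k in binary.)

position 0: 111 → 1  (bit 7 = 1)
position 2: 110 → 1  (bit 6 = 1)
position 17: 101 → 0  (bit 5 = 0)
position 3: 100 → 1  (bit 4 = 1)
position 6: 011 → 0  (bit 3 = 0)
position 16: 010 → 1  (bit 2 = 1)
position 5: 001 → 0  (bit 1 = 0)
position 4: 000 → 0  (bit 0 = 0)
bits b7..b0 = 11010100 = 212

212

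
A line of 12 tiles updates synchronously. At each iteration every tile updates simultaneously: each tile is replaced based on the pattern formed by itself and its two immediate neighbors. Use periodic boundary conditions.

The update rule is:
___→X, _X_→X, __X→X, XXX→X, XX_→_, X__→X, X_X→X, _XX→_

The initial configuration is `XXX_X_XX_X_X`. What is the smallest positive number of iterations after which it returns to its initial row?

14

XX_XXX__XXX_
__X_X_XX_X_X
XXXXXX__XXXX
XXXXX_XX_XXX
XXXX_X__X_XX
XXX_XXXXXX_X
XX_X_XXXX_X_
__XXX_XX_XXX
XX_X_X__X_X_
__XXXXXXXXXX
XX_XXXXXXXX_
__X_XXXXXX_X
XXXX_XXXX_XX
XXX_X_XX_X_X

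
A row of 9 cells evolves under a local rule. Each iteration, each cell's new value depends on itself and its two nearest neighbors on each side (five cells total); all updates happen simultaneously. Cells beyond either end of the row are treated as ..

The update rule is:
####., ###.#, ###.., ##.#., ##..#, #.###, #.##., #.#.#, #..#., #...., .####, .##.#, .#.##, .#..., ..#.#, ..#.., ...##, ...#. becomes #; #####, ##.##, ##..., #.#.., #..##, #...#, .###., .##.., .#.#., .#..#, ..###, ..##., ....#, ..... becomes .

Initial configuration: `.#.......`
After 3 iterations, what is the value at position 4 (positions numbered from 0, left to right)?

#

####.....
.###.#...
#..##.##.
position 4 holds #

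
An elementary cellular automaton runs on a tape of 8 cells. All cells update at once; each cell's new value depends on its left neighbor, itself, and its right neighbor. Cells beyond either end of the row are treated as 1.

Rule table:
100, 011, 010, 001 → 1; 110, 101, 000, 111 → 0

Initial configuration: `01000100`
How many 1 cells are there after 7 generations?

3

generation 1: 01101111
generation 2: 01001000
generation 3: 01111101
generation 4: 01000001
generation 5: 01100011
generation 6: 01010110
generation 7: 01010100
count of 1: 3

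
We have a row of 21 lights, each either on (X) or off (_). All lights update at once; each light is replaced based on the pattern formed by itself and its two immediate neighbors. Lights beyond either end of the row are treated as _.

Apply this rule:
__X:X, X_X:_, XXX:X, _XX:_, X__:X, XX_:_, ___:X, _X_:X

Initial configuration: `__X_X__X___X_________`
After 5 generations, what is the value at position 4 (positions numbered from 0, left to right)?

generation 1: XXX_XXXXXXXXXXXXXXXXX
generation 2: _X___XXXXXXXXXXXXXXX_
generation 3: XXXXX_XXXXXXXXXXXXX_X
generation 4: _XXX___XXXXXXXXXXX__X
generation 5: X_X_XXX_XXXXXXXXX_XXX
position 4 holds X

X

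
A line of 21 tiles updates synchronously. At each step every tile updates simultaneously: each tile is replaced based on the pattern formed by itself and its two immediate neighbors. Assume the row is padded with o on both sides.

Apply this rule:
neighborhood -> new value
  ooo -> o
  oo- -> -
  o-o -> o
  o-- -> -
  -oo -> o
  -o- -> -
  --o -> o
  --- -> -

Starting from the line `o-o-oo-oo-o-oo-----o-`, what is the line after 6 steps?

-oo-o-oo-----o-oooooo

-o-oo-oo-o-oo-----o-o
o-oo-oo-o-oo-----o-oo
-oo-oo-o-oo-----o-ooo
oo-oo-o-oo-----o-oooo
o-oo-o-oo-----o-ooooo
-oo-o-oo-----o-oooooo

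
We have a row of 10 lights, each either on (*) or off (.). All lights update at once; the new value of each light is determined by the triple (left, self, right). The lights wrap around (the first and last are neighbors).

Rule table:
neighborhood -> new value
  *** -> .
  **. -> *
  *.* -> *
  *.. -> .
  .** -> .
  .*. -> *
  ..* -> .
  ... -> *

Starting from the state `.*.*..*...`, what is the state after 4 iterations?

.***..*.**
*..*..**.*
*..*...**.
*..*.*..**

*..*.*..**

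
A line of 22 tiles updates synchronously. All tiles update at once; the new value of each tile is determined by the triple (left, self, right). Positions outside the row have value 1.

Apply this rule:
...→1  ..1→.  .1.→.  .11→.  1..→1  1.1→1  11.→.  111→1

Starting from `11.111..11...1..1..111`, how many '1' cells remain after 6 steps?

step 1: 1.1.1.1...11..1..1..11
step 2: .1.1.1.11...1..1..1..1
step 3: 1.1.1.1..11..1..1..1..
step 4: .1.1.1.1...1..1..1..1.
step 5: 1.1.1.1.11..1..1..1..1
step 6: .1.1.1.1..1..1..1..1..
count of 1: 8

8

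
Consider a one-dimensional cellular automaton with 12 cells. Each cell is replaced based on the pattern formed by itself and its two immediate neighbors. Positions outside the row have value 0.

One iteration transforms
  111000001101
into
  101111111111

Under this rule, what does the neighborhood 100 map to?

1

At position 3 the neighborhood is 100; the next row has 1 there.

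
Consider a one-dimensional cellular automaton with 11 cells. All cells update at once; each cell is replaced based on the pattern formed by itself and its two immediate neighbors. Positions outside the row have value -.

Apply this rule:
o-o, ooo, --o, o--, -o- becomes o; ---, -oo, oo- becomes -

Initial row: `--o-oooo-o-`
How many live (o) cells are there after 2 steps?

step 1: -ooo-oo-ooo
step 2: o-o-o--o-o-
count of o: 5

5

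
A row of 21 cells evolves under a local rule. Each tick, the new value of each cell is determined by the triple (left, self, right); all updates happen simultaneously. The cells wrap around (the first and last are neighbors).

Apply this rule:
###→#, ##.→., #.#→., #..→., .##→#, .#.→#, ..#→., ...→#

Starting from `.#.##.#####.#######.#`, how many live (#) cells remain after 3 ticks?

11

.#.#..####..######..#
.#.#..###...#####...#
.#.#..##..#.####..#.#
count of #: 11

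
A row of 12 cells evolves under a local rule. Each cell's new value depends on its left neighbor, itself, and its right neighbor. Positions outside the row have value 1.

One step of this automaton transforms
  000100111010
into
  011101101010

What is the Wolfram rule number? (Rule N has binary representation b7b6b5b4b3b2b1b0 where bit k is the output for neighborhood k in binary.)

position 7: 111 → 0  (bit 7 = 0)
position 8: 110 → 1  (bit 6 = 1)
position 9: 101 → 0  (bit 5 = 0)
position 0: 100 → 0  (bit 4 = 0)
position 6: 011 → 1  (bit 3 = 1)
position 3: 010 → 1  (bit 2 = 1)
position 2: 001 → 1  (bit 1 = 1)
position 1: 000 → 1  (bit 0 = 1)
bits b7..b0 = 01001111 = 79

79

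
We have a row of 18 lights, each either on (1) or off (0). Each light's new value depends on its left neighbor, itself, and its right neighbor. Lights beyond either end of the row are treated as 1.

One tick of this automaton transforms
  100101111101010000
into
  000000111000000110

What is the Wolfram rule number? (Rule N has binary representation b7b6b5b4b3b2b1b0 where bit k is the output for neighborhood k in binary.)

position 6: 111 → 1  (bit 7 = 1)
position 0: 110 → 0  (bit 6 = 0)
position 4: 101 → 0  (bit 5 = 0)
position 1: 100 → 0  (bit 4 = 0)
position 5: 011 → 0  (bit 3 = 0)
position 3: 010 → 0  (bit 2 = 0)
position 2: 001 → 0  (bit 1 = 0)
position 15: 000 → 1  (bit 0 = 1)
bits b7..b0 = 10000001 = 129

129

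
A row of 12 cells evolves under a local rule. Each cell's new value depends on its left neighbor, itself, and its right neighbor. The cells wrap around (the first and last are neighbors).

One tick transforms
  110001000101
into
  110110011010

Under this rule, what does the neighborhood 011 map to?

0

At position 11 the neighborhood is 011; the next row has 0 there.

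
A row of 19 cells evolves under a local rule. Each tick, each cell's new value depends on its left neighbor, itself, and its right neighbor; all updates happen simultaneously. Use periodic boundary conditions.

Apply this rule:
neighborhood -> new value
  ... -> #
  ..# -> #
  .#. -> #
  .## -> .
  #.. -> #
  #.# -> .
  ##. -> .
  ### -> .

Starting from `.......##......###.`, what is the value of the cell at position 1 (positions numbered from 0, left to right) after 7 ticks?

#

#######..######...#
.......##......###.  (repeats tick 0; period 2)
tick 7: #######..######...#
position 1 holds #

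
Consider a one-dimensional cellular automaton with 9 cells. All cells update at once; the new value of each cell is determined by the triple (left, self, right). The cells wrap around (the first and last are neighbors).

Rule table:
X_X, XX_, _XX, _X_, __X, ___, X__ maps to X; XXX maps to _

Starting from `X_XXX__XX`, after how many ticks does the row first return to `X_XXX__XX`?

XXX_XXXX_
X_XXX__XX

2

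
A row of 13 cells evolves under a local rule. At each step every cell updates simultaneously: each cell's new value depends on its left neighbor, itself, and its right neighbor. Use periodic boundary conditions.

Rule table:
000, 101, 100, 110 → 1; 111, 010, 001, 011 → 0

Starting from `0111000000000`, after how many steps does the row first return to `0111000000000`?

26

0001111111111
1100000000001
0111111111100
0000000000111
1111111110001
0000000011100
1111111000111
0000001110000
1111100011111
0000111000000
1110001111111
0011100000000
1000111111111
1110000000000
0011111111110
1000000000011
1111111111000
0000000001110
1111111100011
0000000111000
1111110001111
0000011100000
1111000111111
0001110000000
1100011111111
0111000000000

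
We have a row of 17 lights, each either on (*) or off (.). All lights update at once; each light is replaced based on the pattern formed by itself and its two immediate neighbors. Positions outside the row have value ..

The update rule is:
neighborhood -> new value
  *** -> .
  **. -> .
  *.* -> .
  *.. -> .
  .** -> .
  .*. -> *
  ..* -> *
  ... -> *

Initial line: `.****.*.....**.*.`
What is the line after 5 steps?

step 1: *.....*.****...*.
step 2: *.*****......***.
step 3: *.......*****....
step 4: *.******......***
step 5: *........*****...

*........*****...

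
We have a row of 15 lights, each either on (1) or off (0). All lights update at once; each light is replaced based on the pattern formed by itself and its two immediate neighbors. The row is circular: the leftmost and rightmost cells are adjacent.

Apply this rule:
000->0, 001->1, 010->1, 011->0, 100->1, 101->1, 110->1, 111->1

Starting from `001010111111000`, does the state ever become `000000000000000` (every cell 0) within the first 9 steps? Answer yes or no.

011111011111100
101111101111110
110111110111111
111011111011111
111101111101111
111110111110111
111111011111011
111111101111101
111111110111110
step 9 is 111111110111110, still not uniform 0

no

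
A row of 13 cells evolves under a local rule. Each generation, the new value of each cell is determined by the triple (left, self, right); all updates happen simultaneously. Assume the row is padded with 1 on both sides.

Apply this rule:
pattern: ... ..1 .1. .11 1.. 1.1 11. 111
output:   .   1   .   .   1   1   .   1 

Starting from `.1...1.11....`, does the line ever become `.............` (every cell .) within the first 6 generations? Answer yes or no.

1.1.1.1..1..1
.1.1.1.11.11.
1.1.1.1..1..1  (repeats generation 1; period 2)
generation 6: .1.1.1.11.11.
generation 6 is .1.1.1.11.11., still not uniform .

no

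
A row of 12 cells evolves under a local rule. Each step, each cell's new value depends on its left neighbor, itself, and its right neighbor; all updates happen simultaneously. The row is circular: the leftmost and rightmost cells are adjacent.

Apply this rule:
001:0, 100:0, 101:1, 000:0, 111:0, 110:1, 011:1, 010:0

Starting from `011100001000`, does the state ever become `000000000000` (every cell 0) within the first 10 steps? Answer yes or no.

yes

010100000000
001000000000
000000000000
all cells are 0 at step 3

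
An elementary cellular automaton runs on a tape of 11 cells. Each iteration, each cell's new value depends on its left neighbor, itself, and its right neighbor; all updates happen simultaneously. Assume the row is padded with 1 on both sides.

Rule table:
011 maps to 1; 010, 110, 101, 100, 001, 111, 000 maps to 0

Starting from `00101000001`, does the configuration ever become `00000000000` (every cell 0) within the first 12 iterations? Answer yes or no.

no

iteration 1: 00000000001
iteration 2: 00000000001  (fixed point — unchanged through iteration 12)
iteration 12 is 00000000001, still not uniform 0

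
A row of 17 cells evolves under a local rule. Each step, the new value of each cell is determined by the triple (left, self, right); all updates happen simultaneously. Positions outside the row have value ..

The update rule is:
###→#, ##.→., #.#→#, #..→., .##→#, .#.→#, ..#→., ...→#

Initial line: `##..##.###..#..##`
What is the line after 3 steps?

#######...###..#.

#...#.###...#..#.
#.#.####..#.#..#.
#######...###..#.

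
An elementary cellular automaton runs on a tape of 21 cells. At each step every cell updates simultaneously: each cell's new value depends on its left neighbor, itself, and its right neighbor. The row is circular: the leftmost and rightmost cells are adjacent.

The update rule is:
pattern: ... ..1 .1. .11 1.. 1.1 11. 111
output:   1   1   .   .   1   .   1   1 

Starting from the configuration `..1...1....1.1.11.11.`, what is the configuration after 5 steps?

..1111.111.1111111..1

11.111.1111.....1..11
11..11..11111111.11.1
1111.111.1111111..1..
.111..11..11111111.11
..1111.111.1111111..1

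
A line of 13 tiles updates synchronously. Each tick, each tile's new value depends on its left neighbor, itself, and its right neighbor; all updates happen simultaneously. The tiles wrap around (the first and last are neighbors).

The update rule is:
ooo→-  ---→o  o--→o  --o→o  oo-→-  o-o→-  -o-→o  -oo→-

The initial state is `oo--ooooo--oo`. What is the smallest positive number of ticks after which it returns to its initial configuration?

2

tick 1: --oo-----oo--
tick 2: oo--ooooo--oo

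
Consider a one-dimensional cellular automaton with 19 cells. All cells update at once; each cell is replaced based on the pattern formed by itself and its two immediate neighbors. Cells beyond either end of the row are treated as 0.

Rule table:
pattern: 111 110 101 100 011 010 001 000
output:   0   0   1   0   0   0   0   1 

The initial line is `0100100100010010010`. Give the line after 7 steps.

step 1: 0000000001000000000
step 2: 1111111100011111111
step 3: 0000000001000000000  (repeats step 1; period 2)
step 7: 0000000001000000000

0000000001000000000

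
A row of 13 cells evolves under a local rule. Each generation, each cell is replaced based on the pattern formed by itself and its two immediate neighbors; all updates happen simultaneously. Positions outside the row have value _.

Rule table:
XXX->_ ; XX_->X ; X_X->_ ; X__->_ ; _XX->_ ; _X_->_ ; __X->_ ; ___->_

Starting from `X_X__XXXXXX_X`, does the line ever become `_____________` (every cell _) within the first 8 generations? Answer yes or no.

yes

__________X__
_____________
all cells are _ at generation 2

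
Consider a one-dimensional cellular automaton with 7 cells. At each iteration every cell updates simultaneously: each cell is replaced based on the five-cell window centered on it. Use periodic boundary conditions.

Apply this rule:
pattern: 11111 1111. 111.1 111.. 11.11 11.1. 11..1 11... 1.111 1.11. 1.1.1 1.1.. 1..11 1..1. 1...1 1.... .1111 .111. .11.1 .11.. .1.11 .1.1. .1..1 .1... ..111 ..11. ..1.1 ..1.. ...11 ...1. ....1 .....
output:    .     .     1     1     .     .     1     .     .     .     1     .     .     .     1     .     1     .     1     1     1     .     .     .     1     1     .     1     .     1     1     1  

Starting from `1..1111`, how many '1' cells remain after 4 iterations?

iteration 1: 11.11..
iteration 2: 11..11.
iteration 3: .11.11.
iteration 4: .11..11
count of 1: 4

4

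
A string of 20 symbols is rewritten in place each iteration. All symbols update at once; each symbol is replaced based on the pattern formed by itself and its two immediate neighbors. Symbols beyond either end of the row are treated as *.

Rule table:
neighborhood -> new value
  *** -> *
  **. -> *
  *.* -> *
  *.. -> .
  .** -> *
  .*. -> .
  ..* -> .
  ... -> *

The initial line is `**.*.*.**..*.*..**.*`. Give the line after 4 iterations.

**********.....*****

***.*.***...*...****
****.****.*...*.****
**********..*..*****
**********.....*****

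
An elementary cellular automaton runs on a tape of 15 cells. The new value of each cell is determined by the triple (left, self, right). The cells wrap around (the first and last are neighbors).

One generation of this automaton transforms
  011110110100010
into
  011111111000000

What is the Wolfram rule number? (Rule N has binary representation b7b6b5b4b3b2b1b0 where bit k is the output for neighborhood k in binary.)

position 2: 111 → 1  (bit 7 = 1)
position 4: 110 → 1  (bit 6 = 1)
position 5: 101 → 1  (bit 5 = 1)
position 10: 100 → 0  (bit 4 = 0)
position 1: 011 → 1  (bit 3 = 1)
position 9: 010 → 0  (bit 2 = 0)
position 0: 001 → 0  (bit 1 = 0)
position 11: 000 → 0  (bit 0 = 0)
bits b7..b0 = 11101000 = 232

232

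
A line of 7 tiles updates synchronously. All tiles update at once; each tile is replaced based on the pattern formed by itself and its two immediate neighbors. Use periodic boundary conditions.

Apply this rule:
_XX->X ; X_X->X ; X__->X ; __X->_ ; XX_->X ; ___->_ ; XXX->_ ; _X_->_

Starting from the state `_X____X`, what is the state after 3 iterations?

__X_X__

X_X____
_X_X___
__X_X__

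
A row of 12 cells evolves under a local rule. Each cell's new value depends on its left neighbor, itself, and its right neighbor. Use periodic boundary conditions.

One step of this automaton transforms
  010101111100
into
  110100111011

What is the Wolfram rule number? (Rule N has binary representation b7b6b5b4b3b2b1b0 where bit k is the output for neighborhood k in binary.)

151

position 6: 111 → 1  (bit 7 = 1)
position 9: 110 → 0  (bit 6 = 0)
position 2: 101 → 0  (bit 5 = 0)
position 10: 100 → 1  (bit 4 = 1)
position 5: 011 → 0  (bit 3 = 0)
position 1: 010 → 1  (bit 2 = 1)
position 0: 001 → 1  (bit 1 = 1)
position 11: 000 → 1  (bit 0 = 1)
bits b7..b0 = 10010111 = 151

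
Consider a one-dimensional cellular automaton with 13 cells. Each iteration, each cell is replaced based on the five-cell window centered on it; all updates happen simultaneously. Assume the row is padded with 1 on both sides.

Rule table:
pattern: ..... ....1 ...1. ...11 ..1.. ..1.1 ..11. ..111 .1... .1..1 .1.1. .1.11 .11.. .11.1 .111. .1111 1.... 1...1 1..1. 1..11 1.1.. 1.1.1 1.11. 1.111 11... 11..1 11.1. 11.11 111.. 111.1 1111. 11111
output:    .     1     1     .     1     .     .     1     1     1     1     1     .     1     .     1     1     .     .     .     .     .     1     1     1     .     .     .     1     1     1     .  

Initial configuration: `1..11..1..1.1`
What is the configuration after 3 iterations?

.11..111.1.11

1......11..11
111..1.....11
.11..111.1.11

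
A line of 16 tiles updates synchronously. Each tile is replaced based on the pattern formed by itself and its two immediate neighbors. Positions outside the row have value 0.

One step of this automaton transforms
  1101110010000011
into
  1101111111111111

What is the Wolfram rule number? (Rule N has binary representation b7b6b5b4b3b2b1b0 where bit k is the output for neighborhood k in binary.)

223

position 4: 111 → 1  (bit 7 = 1)
position 1: 110 → 1  (bit 6 = 1)
position 2: 101 → 0  (bit 5 = 0)
position 6: 100 → 1  (bit 4 = 1)
position 0: 011 → 1  (bit 3 = 1)
position 8: 010 → 1  (bit 2 = 1)
position 7: 001 → 1  (bit 1 = 1)
position 10: 000 → 1  (bit 0 = 1)
bits b7..b0 = 11011111 = 223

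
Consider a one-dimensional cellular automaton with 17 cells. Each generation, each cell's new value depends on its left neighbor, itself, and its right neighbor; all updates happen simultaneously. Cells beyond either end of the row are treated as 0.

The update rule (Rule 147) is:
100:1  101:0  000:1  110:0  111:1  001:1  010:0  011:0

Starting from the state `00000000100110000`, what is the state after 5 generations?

11111111011001111
01111110000110110
10111101111000001
00011000110111110
11100111000011101

11100111000011101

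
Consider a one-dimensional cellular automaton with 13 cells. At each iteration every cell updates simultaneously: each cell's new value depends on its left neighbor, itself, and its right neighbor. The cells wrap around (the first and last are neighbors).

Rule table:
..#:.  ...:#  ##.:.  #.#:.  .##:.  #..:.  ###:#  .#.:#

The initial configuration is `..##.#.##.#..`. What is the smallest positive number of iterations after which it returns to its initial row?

#....#....#.#
..##.#.##.#..

2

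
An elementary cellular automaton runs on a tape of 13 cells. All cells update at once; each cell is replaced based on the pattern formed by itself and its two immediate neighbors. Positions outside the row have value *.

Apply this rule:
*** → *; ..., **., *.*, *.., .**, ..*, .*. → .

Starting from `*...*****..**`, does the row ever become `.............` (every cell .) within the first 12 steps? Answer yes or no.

yes

.....***....*
......*......
.............
all cells are . at step 3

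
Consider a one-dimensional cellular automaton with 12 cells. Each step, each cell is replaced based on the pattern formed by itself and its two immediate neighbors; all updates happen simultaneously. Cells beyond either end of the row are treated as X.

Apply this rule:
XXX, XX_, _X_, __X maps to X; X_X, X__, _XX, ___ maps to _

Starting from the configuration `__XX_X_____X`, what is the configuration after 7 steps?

_X_X_X__X_X_

_X_X_X____X_
_X_X_X___XX_
_X_X_X__X_X_
_X_X_X_XX_X_
_X_X_X__X_X_  (repeats step 3; period 2)
step 7: _X_X_X__X_X_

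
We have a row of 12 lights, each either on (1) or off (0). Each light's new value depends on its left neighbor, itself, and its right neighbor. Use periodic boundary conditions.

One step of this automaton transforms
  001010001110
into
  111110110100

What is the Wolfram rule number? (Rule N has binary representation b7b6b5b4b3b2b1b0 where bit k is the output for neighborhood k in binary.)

position 9: 111 → 1  (bit 7 = 1)
position 10: 110 → 0  (bit 6 = 0)
position 3: 101 → 1  (bit 5 = 1)
position 5: 100 → 0  (bit 4 = 0)
position 8: 011 → 0  (bit 3 = 0)
position 2: 010 → 1  (bit 2 = 1)
position 1: 001 → 1  (bit 1 = 1)
position 0: 000 → 1  (bit 0 = 1)
bits b7..b0 = 10100111 = 167

167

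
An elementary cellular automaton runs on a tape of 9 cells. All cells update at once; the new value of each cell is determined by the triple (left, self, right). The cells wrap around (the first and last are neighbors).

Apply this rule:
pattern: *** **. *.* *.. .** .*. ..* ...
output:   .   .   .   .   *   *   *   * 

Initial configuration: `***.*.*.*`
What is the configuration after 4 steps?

.*.****.*

....*.*.*
.****.*.*
.*....*.*
.*.****.*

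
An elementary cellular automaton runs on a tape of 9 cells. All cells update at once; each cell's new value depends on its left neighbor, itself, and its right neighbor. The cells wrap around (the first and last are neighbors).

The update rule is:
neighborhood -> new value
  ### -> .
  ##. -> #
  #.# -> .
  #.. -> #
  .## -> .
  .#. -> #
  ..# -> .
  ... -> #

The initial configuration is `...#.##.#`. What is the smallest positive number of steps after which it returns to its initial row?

step 1: ##.#..#.#
step 2: .#.##.#..
step 3: .#..#.###
step 4: .##.#...#
step 5: ..#.###.#
step 6: #.#...#.#
step 7: #.###.#..
step 8: #...#.##.
step 9: ###.#..#.
step 10: ..#.##.#.
step 11: #.#..#.##
step 12: #.##.#...
step 13: #..#.###.
step 14: ##.#...#.
step 15: .#.###.#.
step 16: .#...#.##
step 17: .###.#..#
step 18: ...#.##.#

18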